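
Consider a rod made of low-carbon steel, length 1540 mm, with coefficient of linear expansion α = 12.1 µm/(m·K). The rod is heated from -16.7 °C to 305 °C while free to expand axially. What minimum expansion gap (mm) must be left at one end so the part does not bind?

ΔT = 305 − (-16.7) = 321.7 K.
ΔL = α·L₀·ΔT = 12.1×10⁻⁶ × 1540 mm × 321.7 K = 5.99 mm.

5.99 mm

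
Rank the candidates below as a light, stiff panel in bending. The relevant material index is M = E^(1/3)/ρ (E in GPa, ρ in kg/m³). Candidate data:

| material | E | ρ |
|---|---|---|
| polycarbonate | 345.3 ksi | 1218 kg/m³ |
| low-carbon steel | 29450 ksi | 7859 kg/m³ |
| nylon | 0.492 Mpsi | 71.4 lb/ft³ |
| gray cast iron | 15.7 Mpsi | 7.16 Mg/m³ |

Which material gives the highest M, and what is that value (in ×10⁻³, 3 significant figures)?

Putting every candidate on a common basis:
  polycarbonate: E = 2.381 GPa, ρ = 1218 kg/m³
  low-carbon steel: E = 203.1 GPa, ρ = 7859 kg/m³
  nylon: E = 3.392 GPa, ρ = 1144 kg/m³
  gray cast iron: E = 108.2 GPa, ρ = 7160 kg/m³
  nylon: M = 1.31×10⁻³
  polycarbonate: M = 1.10×10⁻³
  low-carbon steel: M = 0.748×10⁻³
  gray cast iron: M = 0.666×10⁻³
The maximum is for nylon.

nylon, M = 1.31×10⁻³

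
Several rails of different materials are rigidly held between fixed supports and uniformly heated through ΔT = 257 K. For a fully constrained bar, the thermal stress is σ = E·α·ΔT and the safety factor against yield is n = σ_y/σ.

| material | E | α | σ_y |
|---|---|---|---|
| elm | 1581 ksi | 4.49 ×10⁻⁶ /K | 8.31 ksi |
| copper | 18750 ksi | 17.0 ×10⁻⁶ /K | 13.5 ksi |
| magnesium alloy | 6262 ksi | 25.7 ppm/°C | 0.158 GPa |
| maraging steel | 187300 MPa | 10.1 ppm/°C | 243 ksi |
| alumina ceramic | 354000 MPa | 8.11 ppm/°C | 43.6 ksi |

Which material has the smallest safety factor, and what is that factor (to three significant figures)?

copper, n = 0.165

In consistent units (E in GPa, α in ×10⁻⁶/K, σ_y in MPa):
  elm: E = 10.90, α = 4.49, σ_y = 57.30 → σ = 12.6 MPa, n = 4.56
  copper: E = 129.3, α = 17.0, σ_y = 93.08 → σ = 565 MPa, n = 0.165
  magnesium alloy: E = 43.17, α = 25.7, σ_y = 158.0 → σ = 285 MPa, n = 0.554
  maraging steel: E = 187.3, α = 10.1, σ_y = 1675 → σ = 486 MPa, n = 3.45
  alumina ceramic: E = 354.0, α = 8.11, σ_y = 300.6 → σ = 738 MPa, n = 0.407
The minimum is copper at n = 0.165.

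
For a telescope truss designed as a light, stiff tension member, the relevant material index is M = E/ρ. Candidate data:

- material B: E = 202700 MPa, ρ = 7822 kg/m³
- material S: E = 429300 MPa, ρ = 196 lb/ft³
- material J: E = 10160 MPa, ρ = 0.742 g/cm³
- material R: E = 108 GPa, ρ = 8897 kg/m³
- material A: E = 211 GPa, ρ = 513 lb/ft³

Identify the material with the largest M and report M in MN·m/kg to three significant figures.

Normalizing units and computing the index:
  material B: E = 202.7 GPa, ρ = 7822 kg/m³
  material S: E = 429.3 GPa, ρ = 3140 kg/m³
  material J: E = 10.16 GPa, ρ = 742.0 kg/m³
  material R: E = 108.0 GPa, ρ = 8897 kg/m³
  material A: E = 211.0 GPa, ρ = 8217 kg/m³
  material S: M = 137 MN·m/kg
  material B: M = 25.9 MN·m/kg
  material A: M = 25.7 MN·m/kg
  material J: M = 13.7 MN·m/kg
  material R: M = 12.1 MN·m/kg
The maximum is for material S.

material S, M = 137 MN·m/kg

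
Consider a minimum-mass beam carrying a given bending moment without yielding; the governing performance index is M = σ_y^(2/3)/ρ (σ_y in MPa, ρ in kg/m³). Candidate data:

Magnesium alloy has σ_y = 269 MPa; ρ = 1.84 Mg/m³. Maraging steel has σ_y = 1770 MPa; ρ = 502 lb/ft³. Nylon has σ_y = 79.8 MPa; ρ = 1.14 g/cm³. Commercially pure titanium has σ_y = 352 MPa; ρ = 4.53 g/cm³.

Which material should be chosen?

magnesium alloy

In SI units:
  magnesium alloy: σ_y = 269.0 MPa, ρ = 1840 kg/m³
  maraging steel: σ_y = 1770 MPa, ρ = 8041 kg/m³
  nylon: σ_y = 79.80 MPa, ρ = 1140 kg/m³
  commercially pure titanium: σ_y = 352.0 MPa, ρ = 4530 kg/m³
  magnesium alloy: M = 22.6×10⁻³
  maraging steel: M = 18.2×10⁻³
  nylon: M = 16.3×10⁻³
  commercially pure titanium: M = 11.0×10⁻³
Magnesium alloy ranks first.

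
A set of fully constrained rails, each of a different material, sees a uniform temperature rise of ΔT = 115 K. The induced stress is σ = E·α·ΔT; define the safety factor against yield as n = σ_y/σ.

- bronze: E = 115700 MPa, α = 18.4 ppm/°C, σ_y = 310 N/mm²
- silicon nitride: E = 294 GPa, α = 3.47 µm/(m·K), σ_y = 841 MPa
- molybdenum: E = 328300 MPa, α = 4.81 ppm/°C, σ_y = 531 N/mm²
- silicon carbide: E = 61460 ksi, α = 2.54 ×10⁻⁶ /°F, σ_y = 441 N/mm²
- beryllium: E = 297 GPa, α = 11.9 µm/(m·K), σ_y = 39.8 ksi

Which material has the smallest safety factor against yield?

beryllium

Converting E to GPa, α to ×10⁻⁶/K, σ_y to MPa, then σ and n for each:
  bronze: E = 115.7, α = 18.4, σ_y = 310.0 → σ = 245 MPa, n = 1.27
  silicon nitride: E = 294.0, α = 3.47, σ_y = 841.0 → σ = 117 MPa, n = 7.17
  molybdenum: E = 328.3, α = 4.81, σ_y = 531.0 → σ = 182 MPa, n = 2.92
  silicon carbide: E = 423.8, α = 4.57, σ_y = 441.0 → σ = 223 MPa, n = 1.98
  beryllium: E = 297.0, α = 11.9, σ_y = 274.4 → σ = 406 MPa, n = 0.675
The minimum is beryllium at n = 0.675.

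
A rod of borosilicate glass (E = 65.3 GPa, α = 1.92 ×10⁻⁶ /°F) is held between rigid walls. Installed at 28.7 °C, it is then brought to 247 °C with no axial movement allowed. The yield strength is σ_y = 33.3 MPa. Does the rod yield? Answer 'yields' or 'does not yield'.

yields

α = 1.92×10⁻⁶/°F × 9/5 = 3.46×10⁻⁶/K.
ΔT = 218.3 K. Constrained thermal stress σ = E·α·ΔT = 65.30×10³ MPa × 3.46×10⁻⁶ × 218.3 = 49.3 MPa (compressive).
Compare to σ_y = 33.3 MPa: σ ≥ σ_y, so it yields.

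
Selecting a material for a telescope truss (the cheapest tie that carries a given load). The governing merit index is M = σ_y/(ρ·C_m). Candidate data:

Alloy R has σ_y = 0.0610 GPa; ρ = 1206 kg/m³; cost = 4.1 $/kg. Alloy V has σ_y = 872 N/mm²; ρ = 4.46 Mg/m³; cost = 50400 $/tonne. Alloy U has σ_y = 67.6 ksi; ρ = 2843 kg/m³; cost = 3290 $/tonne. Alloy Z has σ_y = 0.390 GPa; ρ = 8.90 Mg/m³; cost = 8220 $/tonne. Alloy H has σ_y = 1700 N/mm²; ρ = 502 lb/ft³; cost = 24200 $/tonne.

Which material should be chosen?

alloy U

Putting every candidate on a common basis:
  alloy R: σ_y = 61.00 MPa, ρ = 1206 kg/m³, cost = 4.100 $/kg
  alloy V: σ_y = 872.0 MPa, ρ = 4460 kg/m³, cost = 50.40 $/kg
  alloy U: σ_y = 466.1 MPa, ρ = 2843 kg/m³, cost = 3.290 $/kg
  alloy Z: σ_y = 390.0 MPa, ρ = 8900 kg/m³, cost = 8.220 $/kg
  alloy H: σ_y = 1700 MPa, ρ = 8041 kg/m³, cost = 24.20 $/kg
  alloy U: M = 49.8 kN·m per $
  alloy R: M = 12.3 kN·m per $
  alloy H: M = 8.74 kN·m per $
  alloy Z: M = 5.33 kN·m per $
  alloy V: M = 3.88 kN·m per $
The maximum is for alloy U.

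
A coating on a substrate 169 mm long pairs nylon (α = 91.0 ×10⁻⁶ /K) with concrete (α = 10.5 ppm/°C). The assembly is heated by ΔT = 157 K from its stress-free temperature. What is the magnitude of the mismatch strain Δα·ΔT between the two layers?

0.0126

Δα = |91.0 − 10.5|×10⁻⁶/K = 80.5×10⁻⁶/K.
Mismatch strain = Δα·ΔT = 80.5×10⁻⁶ × 157.0 = 0.0126.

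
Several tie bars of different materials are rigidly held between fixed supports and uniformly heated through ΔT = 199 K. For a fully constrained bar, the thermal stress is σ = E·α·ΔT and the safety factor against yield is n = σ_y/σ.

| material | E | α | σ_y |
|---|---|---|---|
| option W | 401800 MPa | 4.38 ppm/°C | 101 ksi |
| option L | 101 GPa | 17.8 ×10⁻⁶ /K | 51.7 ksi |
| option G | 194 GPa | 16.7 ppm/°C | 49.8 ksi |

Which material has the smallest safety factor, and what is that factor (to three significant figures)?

option G, n = 0.533

In consistent units (E in GPa, α in ×10⁻⁶/K, σ_y in MPa):
  option W: E = 401.8, α = 4.38, σ_y = 696.4 → σ = 350 MPa, n = 1.99
  option L: E = 101.0, α = 17.8, σ_y = 356.5 → σ = 358 MPa, n = 0.996
  option G: E = 194.0, α = 16.7, σ_y = 343.4 → σ = 645 MPa, n = 0.533
Option G has the lowest safety factor, n = 0.533.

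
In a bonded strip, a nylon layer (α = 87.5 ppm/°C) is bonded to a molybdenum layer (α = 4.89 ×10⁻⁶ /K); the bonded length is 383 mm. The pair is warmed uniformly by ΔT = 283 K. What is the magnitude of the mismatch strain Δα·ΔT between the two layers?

0.0234

Δα = |87.5 − 4.89|×10⁻⁶/K = 82.6×10⁻⁶/K.
Mismatch strain = Δα·ΔT = 82.6×10⁻⁶ × 283.0 = 0.0234.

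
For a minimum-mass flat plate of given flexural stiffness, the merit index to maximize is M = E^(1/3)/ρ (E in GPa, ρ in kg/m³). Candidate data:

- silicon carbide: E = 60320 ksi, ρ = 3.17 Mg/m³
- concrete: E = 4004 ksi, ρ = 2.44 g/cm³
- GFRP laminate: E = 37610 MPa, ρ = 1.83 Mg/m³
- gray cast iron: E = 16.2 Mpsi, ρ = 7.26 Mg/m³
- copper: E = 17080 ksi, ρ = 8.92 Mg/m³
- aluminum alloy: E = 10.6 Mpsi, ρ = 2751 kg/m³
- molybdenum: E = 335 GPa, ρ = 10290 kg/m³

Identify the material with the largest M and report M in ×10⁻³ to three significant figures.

In SI units:
  silicon carbide: E = 415.9 GPa, ρ = 3170 kg/m³
  concrete: E = 27.61 GPa, ρ = 2440 kg/m³
  GFRP laminate: E = 37.61 GPa, ρ = 1830 kg/m³
  gray cast iron: E = 111.7 GPa, ρ = 7260 kg/m³
  copper: E = 117.8 GPa, ρ = 8920 kg/m³
  aluminum alloy: E = 73.08 GPa, ρ = 2751 kg/m³
  molybdenum: E = 335.0 GPa, ρ = 10290 kg/m³
  silicon carbide: M = 2.35×10⁻³
  GFRP laminate: M = 1.83×10⁻³
  aluminum alloy: M = 1.52×10⁻³
  concrete: M = 1.24×10⁻³
  molybdenum: M = 0.675×10⁻³
  gray cast iron: M = 0.663×10⁻³
  copper: M = 0.550×10⁻³
Highest index: silicon carbide.

silicon carbide, M = 2.35×10⁻³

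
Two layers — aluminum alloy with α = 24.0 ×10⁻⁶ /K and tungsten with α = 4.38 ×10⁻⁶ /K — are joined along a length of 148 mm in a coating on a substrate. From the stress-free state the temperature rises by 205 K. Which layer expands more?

α(aluminum alloy) = 24.0×10⁻⁶/K vs α(tungsten) = 4.38×10⁻⁶/K.
Higher α expands more for the same ΔT: aluminum alloy.

aluminum alloy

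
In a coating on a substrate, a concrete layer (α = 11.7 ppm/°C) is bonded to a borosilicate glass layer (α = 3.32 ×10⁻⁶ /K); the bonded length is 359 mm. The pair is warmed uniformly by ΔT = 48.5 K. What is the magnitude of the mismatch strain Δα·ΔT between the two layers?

Δα = |11.7 − 3.32|×10⁻⁶/K = 8.38×10⁻⁶/K.
Mismatch strain = Δα·ΔT = 8.38×10⁻⁶ × 48.5 = 4.06×10⁻⁴.

4.06×10⁻⁴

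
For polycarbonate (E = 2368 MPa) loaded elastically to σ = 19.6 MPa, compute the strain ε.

E = 2368 MPa = 2.368 GPa = 2368 MPa.
ε = σ/E = 19.6 / 2368 = 8.28×10⁻³.

8.28×10⁻³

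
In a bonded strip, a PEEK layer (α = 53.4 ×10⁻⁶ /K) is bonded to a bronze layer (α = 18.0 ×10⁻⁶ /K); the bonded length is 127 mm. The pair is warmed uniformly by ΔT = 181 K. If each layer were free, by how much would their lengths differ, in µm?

Δα = |53.4 − 18.0|×10⁻⁶/K = 35.4×10⁻⁶/K.
ΔL_mismatch = Δα·L·ΔT = 35.4×10⁻⁶ × 127.0 mm × 181.0 K = 814 µm.

814 µm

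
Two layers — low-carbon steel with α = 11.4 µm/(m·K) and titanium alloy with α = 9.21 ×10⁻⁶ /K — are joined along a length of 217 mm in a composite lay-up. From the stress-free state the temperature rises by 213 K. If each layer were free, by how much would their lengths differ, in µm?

Δα = |11.4 − 9.21|×10⁻⁶/K = 2.19×10⁻⁶/K.
ΔL_mismatch = Δα·L·ΔT = 2.19×10⁻⁶ × 217.0 mm × 213.0 K = 101 µm.

101 µm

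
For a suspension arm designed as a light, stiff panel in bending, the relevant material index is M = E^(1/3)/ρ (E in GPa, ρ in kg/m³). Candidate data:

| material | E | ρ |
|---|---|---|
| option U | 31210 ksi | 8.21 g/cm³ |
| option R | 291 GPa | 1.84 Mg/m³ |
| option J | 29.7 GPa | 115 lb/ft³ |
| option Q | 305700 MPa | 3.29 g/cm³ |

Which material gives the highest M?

In SI units:
  option U: E = 215.2 GPa, ρ = 8210 kg/m³
  option R: E = 291.0 GPa, ρ = 1840 kg/m³
  option J: E = 29.70 GPa, ρ = 1842 kg/m³
  option Q: E = 305.7 GPa, ρ = 3290 kg/m³
  option R: M = 3.60×10⁻³
  option Q: M = 2.05×10⁻³
  option J: M = 1.68×10⁻³
  option U: M = 0.730×10⁻³
Highest index: option R.

option R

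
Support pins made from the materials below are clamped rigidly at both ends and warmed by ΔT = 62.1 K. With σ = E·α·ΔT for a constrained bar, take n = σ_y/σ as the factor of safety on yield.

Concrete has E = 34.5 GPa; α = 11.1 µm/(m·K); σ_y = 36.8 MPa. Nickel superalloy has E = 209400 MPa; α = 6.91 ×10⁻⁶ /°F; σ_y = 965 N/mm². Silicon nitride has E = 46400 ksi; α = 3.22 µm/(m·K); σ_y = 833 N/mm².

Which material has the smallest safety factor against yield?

In consistent units (E in GPa, α in ×10⁻⁶/K, σ_y in MPa):
  concrete: E = 34.50, α = 11.1, σ_y = 36.80 → σ = 23.8 MPa, n = 1.55
  nickel superalloy: E = 209.4, α = 12.4, σ_y = 965.0 → σ = 162 MPa, n = 5.97
  silicon nitride: E = 319.9, α = 3.22, σ_y = 833.0 → σ = 64.0 MPa, n = 13.0
Smallest n: concrete with n = 1.55.

concrete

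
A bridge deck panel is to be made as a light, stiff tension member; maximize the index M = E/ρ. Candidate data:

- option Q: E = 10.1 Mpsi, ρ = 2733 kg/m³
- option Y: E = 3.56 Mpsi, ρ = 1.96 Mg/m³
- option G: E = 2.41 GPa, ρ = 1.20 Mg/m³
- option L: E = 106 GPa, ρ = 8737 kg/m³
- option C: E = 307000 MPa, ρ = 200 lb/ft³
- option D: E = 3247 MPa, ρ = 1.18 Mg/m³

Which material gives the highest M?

option C

Convert each candidate to consistent units, then evaluate M:
  option Q: E = 69.64 GPa, ρ = 2733 kg/m³
  option Y: E = 24.55 GPa, ρ = 1960 kg/m³
  option G: E = 2.410 GPa, ρ = 1200 kg/m³
  option L: E = 106.0 GPa, ρ = 8737 kg/m³
  option C: E = 307.0 GPa, ρ = 3204 kg/m³
  option D: E = 3.247 GPa, ρ = 1180 kg/m³
  option C: M = 95.8 MN·m/kg
  option Q: M = 25.5 MN·m/kg
  option Y: M = 12.5 MN·m/kg
  option L: M = 12.1 MN·m/kg
  option D: M = 2.75 MN·m/kg
  option G: M = 2.01 MN·m/kg
Highest index: option C.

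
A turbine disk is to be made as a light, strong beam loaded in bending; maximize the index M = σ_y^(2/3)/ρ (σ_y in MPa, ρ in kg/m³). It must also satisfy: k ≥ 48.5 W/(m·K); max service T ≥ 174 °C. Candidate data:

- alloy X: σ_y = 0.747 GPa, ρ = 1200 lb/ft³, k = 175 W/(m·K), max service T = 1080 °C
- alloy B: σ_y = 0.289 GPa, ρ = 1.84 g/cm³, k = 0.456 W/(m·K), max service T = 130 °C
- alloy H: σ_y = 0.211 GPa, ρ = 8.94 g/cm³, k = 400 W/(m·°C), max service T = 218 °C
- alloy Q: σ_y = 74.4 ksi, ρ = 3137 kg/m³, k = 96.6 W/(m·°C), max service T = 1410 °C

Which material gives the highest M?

Screen on constraints: k ≥ 48.5 W/(m·K); max service T ≥ 174 °C. Survivors: alloy X, alloy H, alloy Q.
After converting to SI:
  alloy X: σ_y = 747.0 MPa, ρ = 19220 kg/m³
  alloy H: σ_y = 211.0 MPa, ρ = 8940 kg/m³
  alloy Q: σ_y = 513.0 MPa, ρ = 3137 kg/m³
  alloy Q: M = 20.4×10⁻³
  alloy X: M = 4.28×10⁻³
  alloy H: M = 3.96×10⁻³
Alloy Q has the largest M.

alloy Q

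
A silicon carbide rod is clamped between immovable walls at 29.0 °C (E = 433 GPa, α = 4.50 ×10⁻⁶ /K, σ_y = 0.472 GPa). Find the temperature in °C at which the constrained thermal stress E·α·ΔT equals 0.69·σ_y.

σ_y = 0.472 GPa = 472.0 MPa.
E·α·ΔT = 325.7 MPa ⇒ ΔT = 325.7 / (433.0×10³ × 4.50×10⁻⁶) = 167.1 K.
T = 29.0 + 167.1 = 196.1 °C.

196 °C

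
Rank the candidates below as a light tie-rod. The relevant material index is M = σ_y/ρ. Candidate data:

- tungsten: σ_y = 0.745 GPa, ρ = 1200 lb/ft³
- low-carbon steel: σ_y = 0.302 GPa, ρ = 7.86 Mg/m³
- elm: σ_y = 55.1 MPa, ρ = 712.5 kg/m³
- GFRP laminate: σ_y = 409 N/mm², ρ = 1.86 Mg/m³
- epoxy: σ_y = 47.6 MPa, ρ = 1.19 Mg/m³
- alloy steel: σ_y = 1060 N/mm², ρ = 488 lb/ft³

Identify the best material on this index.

After converting to SI:
  tungsten: σ_y = 745.0 MPa, ρ = 19220 kg/m³
  low-carbon steel: σ_y = 302.0 MPa, ρ = 7860 kg/m³
  elm: σ_y = 55.10 MPa, ρ = 712.5 kg/m³
  GFRP laminate: σ_y = 409.0 MPa, ρ = 1860 kg/m³
  epoxy: σ_y = 47.60 MPa, ρ = 1190 kg/m³
  alloy steel: σ_y = 1060 MPa, ρ = 7817 kg/m³
  GFRP laminate: M = 220 kN·m/kg
  alloy steel: M = 136 kN·m/kg
  elm: M = 77.3 kN·m/kg
  epoxy: M = 40.0 kN·m/kg
  tungsten: M = 38.8 kN·m/kg
  low-carbon steel: M = 38.4 kN·m/kg
GFRP laminate ranks first.

GFRP laminate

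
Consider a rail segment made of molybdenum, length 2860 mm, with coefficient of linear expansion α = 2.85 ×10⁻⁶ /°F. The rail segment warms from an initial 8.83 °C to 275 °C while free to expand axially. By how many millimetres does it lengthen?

Convert α: 2.85×10⁻⁶/°F × (9/5) = 5.13×10⁻⁶/K.
ΔT = 275 − 8.83 = 266.2 K.
ΔL = α·L₀·ΔT = 5.13×10⁻⁶ × 2860 mm × 266.2 K = 3.91 mm.

3.91 mm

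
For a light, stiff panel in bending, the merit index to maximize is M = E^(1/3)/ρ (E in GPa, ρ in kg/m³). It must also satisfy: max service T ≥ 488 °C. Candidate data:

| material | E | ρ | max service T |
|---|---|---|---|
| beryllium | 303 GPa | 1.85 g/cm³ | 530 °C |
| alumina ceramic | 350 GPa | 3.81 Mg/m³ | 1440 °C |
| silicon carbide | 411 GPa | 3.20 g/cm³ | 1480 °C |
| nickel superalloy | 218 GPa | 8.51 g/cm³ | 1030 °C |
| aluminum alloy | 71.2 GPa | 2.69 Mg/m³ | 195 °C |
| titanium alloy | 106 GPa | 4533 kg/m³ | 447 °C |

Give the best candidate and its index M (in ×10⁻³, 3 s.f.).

beryllium, M = 3.63×10⁻³

Screen on constraints: max service T ≥ 488 °C. Survivors: beryllium, alumina ceramic, silicon carbide, nickel superalloy.
Putting every candidate on a common basis:
  beryllium: E = 303.0 GPa, ρ = 1850 kg/m³
  alumina ceramic: E = 350.0 GPa, ρ = 3810 kg/m³
  silicon carbide: E = 411.0 GPa, ρ = 3200 kg/m³
  nickel superalloy: E = 218.0 GPa, ρ = 8510 kg/m³
  beryllium: M = 3.63×10⁻³
  silicon carbide: M = 2.32×10⁻³
  alumina ceramic: M = 1.85×10⁻³
  nickel superalloy: M = 0.707×10⁻³
The maximum is for beryllium.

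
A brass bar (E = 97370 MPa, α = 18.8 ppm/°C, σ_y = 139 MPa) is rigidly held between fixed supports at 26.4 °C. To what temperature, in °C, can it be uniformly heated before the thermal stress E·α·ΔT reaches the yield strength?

102 °C

E = 97370 MPa = 97.37 GPa.
E·α·ΔT = 139.0 MPa ⇒ ΔT = 139.0 / (97.37×10³ × 18.8×10⁻⁶) = 75.93 K.
T = 26.4 + 75.93 = 102.3 °C.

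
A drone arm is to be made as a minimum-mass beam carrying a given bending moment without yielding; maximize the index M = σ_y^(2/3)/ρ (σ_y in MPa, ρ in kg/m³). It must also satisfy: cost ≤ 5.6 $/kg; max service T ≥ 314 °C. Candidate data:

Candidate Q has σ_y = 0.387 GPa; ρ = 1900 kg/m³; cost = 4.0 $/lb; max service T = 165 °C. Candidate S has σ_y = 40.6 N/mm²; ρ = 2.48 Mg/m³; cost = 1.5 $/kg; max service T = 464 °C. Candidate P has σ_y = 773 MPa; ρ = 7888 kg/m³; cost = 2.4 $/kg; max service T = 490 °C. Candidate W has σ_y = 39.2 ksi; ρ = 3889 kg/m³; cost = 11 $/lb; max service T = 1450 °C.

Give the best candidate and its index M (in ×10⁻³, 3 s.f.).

Screen on constraints: cost ≤ 5.6 $/kg; max service T ≥ 314 °C. Survivors: candidate S, candidate P.
Convert each candidate to consistent units, then evaluate M:
  candidate S: σ_y = 40.60 MPa, ρ = 2480 kg/m³
  candidate P: σ_y = 773.0 MPa, ρ = 7888 kg/m³
  candidate P: M = 10.7×10⁻³
  candidate S: M = 4.76×10⁻³
Highest index: candidate P.

candidate P, M = 10.7×10⁻³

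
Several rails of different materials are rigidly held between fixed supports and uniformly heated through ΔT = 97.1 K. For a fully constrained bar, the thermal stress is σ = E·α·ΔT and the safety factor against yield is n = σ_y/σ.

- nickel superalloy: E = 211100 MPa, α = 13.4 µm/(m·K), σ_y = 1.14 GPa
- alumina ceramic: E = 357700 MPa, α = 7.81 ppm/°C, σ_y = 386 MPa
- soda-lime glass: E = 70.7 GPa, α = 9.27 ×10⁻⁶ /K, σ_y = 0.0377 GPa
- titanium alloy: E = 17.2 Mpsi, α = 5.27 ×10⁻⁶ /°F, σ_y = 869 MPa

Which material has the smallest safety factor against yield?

soda-lime glass

Converting E to GPa, α to ×10⁻⁶/K, σ_y to MPa, then σ and n for each:
  nickel superalloy: E = 211.1, α = 13.4, σ_y = 1140 → σ = 275 MPa, n = 4.15
  alumina ceramic: E = 357.7, α = 7.81, σ_y = 386.0 → σ = 271 MPa, n = 1.42
  soda-lime glass: E = 70.70, α = 9.27, σ_y = 37.70 → σ = 63.6 MPa, n = 0.592
  titanium alloy: E = 118.6, α = 9.49, σ_y = 869.0 → σ = 109 MPa, n = 7.96
Smallest n: soda-lime glass with n = 0.592.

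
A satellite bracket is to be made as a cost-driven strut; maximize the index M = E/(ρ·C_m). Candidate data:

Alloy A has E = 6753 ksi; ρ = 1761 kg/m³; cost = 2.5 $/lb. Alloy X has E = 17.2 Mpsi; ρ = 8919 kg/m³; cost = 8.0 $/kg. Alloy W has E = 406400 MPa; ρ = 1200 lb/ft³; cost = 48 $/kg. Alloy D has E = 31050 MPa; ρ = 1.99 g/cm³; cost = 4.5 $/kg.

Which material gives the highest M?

Putting every candidate on a common basis:
  alloy A: E = 46.56 GPa, ρ = 1761 kg/m³, cost = 5.511 $/kg
  alloy X: E = 118.6 GPa, ρ = 8919 kg/m³, cost = 8.000 $/kg
  alloy W: E = 406.4 GPa, ρ = 19220 kg/m³, cost = 48.00 $/kg
  alloy D: E = 31.05 GPa, ρ = 1990 kg/m³, cost = 4.500 $/kg
  alloy A: M = 4.80 MN·m per $
  alloy D: M = 3.47 MN·m per $
  alloy X: M = 1.66 MN·m per $
  alloy W: M = 0.440 MN·m per $
Alloy A has the largest M.

alloy A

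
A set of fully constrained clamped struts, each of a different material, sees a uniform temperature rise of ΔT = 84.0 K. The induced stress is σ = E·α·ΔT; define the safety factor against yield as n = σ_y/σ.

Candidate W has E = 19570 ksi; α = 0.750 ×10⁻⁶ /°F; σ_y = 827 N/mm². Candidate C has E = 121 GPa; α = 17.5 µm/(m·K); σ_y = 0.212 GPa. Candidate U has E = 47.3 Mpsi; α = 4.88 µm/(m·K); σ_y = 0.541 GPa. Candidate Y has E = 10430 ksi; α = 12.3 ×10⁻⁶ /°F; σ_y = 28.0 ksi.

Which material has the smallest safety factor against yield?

With everything in SI (GPa, ×10⁻⁶/K, MPa):
  candidate W: E = 134.9, α = 1.35, σ_y = 827.0 → σ = 15.3 MPa, n = 54.0
  candidate C: E = 121.0, α = 17.5, σ_y = 212.0 → σ = 178 MPa, n = 1.19
  candidate U: E = 326.1, α = 4.88, σ_y = 541.0 → σ = 134 MPa, n = 4.05
  candidate Y: E = 71.91, α = 22.1, σ_y = 193.1 → σ = 134 MPa, n = 1.44
Candidate C has the lowest safety factor, n = 1.19.

candidate C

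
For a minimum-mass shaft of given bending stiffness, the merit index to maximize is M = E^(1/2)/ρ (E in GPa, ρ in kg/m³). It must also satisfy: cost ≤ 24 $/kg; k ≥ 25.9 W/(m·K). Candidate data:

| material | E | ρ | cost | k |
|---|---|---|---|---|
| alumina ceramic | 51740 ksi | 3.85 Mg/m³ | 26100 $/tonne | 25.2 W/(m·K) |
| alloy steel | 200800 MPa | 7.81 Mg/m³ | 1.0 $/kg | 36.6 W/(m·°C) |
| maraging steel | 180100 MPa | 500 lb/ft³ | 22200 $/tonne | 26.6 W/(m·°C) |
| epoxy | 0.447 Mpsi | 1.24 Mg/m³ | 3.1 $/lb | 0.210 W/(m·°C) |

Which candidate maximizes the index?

alloy steel

Screen on constraints: cost ≤ 24 $/kg; k ≥ 25.9 W/(m·K). Survivors: alloy steel, maraging steel.
Convert each candidate to consistent units, then evaluate M:
  alloy steel: E = 200.8 GPa, ρ = 7810 kg/m³
  maraging steel: E = 180.1 GPa, ρ = 8009 kg/m³
  alloy steel: M = 1.81×10⁻³
  maraging steel: M = 1.68×10⁻³
Alloy steel has the largest M.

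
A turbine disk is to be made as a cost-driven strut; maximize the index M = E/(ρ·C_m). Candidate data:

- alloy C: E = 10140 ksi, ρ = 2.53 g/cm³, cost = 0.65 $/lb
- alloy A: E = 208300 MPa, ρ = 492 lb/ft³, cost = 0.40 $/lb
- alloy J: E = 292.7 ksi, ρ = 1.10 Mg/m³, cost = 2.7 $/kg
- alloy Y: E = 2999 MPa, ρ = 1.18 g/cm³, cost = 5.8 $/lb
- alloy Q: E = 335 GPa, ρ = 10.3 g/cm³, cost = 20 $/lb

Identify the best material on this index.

alloy A

Convert each candidate to consistent units, then evaluate M:
  alloy C: E = 69.91 GPa, ρ = 2530 kg/m³, cost = 1.433 $/kg
  alloy A: E = 208.3 GPa, ρ = 7881 kg/m³, cost = 0.8818 $/kg
  alloy J: E = 2.018 GPa, ρ = 1100 kg/m³, cost = 2.700 $/kg
  alloy Y: E = 2.999 GPa, ρ = 1180 kg/m³, cost = 12.79 $/kg
  alloy Q: E = 335.0 GPa, ρ = 10300 kg/m³, cost = 44.09 $/kg
  alloy A: M = 30.0 MN·m per $
  alloy C: M = 19.3 MN·m per $
  alloy Q: M = 0.738 MN·m per $
  alloy J: M = 0.679 MN·m per $
  alloy Y: M = 0.199 MN·m per $
Alloy A ranks first.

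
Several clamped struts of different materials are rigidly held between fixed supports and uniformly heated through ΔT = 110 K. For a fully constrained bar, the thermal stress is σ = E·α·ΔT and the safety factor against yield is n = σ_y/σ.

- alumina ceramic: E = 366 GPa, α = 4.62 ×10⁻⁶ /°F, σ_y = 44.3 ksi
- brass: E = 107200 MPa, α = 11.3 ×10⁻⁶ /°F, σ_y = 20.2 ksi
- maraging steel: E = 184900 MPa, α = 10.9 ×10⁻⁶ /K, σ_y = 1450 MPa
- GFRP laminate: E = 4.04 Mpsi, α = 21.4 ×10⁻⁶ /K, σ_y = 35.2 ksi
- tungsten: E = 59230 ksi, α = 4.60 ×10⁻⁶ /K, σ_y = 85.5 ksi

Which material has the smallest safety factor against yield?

Per material, after unit conversion:
  alumina ceramic: E = 366.0, α = 8.32, σ_y = 305.4 → σ = 335 MPa, n = 0.912
  brass: E = 107.2, α = 20.3, σ_y = 139.3 → σ = 240 MPa, n = 0.581
  maraging steel: E = 184.9, α = 10.9, σ_y = 1450 → σ = 222 MPa, n = 6.54
  GFRP laminate: E = 27.85, α = 21.4, σ_y = 242.7 → σ = 65.6 MPa, n = 3.70
  tungsten: E = 408.4, α = 4.60, σ_y = 589.5 → σ = 207 MPa, n = 2.85
Brass has the lowest safety factor, n = 0.581.

brass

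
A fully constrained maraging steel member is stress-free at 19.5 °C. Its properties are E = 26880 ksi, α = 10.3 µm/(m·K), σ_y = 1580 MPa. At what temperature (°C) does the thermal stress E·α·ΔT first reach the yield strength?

E = 26880 ksi = 185.3 GPa.
E·α·ΔT = 1580 MPa ⇒ ΔT = 1580 / (185.3×10³ × 10.3×10⁻⁶) = 827.7 K.
T = 19.5 + 827.7 = 847.2 °C.

847 °C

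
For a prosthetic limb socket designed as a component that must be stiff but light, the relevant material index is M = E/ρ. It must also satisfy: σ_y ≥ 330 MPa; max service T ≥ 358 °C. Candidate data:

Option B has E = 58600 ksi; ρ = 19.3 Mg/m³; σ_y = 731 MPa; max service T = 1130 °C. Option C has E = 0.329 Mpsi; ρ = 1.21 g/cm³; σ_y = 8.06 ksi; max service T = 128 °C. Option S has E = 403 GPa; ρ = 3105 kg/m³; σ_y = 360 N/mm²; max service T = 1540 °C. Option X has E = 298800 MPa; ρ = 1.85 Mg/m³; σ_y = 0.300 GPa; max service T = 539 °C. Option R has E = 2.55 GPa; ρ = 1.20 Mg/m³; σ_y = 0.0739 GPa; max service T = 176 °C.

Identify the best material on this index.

Screen on constraints: σ_y ≥ 330 MPa; max service T ≥ 358 °C. Survivors: option B, option S.
Normalizing units and computing the index:
  option B: E = 404.0 GPa, ρ = 19300 kg/m³
  option S: E = 403.0 GPa, ρ = 3105 kg/m³
  option S: M = 130 MN·m/kg
  option B: M = 20.9 MN·m/kg
Highest index: option S.

option S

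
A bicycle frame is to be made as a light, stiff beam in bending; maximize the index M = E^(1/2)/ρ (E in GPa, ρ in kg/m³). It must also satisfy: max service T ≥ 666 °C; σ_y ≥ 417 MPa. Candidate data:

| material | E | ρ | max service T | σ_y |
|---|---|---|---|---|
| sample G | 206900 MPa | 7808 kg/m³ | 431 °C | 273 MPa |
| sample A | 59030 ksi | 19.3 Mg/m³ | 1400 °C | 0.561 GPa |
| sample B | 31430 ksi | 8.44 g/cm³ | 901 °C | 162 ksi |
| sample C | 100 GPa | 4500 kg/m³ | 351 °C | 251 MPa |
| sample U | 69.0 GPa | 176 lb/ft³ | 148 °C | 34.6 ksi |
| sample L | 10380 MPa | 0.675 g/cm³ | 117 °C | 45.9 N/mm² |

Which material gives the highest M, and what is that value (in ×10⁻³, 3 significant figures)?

Screen on constraints: max service T ≥ 666 °C; σ_y ≥ 417 MPa. Survivors: sample A, sample B.
Convert each candidate to consistent units, then evaluate M:
  sample A: E = 407.0 GPa, ρ = 19300 kg/m³
  sample B: E = 216.7 GPa, ρ = 8440 kg/m³
  sample B: M = 1.74×10⁻³
  sample A: M = 1.05×10⁻³
Sample B has the largest M.

sample B, M = 1.74×10⁻³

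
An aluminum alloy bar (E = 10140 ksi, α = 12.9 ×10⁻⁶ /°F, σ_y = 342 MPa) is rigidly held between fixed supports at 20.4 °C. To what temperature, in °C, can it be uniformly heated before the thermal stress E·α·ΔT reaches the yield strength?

231 °C

E = 10140 ksi = 69.91 GPa.
α = 12.9×10⁻⁶/°F × 9/5 = 23.2×10⁻⁶/K.
E·α·ΔT = 342.0 MPa ⇒ ΔT = 342.0 / (69.91×10³ × 23.2×10⁻⁶) = 210.7 K.
T = 20.4 + 210.7 = 231.1 °C.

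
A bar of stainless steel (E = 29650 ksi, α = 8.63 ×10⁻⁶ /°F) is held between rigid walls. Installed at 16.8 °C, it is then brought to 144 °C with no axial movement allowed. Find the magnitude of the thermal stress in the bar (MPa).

404 MPa

E = 29650 ksi = 204.4 GPa.
α = 8.63×10⁻⁶/°F × 9/5 = 15.5×10⁻⁶/K.
ΔT = 127.2 K. Constrained thermal stress σ = E·α·ΔT = 204.4×10³ MPa × 15.5×10⁻⁶ × 127.2 = 404 MPa (compressive).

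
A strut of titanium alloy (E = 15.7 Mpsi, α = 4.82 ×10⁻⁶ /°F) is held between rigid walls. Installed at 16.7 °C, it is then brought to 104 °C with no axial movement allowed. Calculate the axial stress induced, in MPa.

E = 15.7 Mpsi = 108.2 GPa.
α = 4.82×10⁻⁶/°F × 9/5 = 8.68×10⁻⁶/K.
ΔT = 87.30 K. Constrained thermal stress σ = E·α·ΔT = 108.2×10³ MPa × 8.68×10⁻⁶ × 87.30 = 82.0 MPa (compressive).

82.0 MPa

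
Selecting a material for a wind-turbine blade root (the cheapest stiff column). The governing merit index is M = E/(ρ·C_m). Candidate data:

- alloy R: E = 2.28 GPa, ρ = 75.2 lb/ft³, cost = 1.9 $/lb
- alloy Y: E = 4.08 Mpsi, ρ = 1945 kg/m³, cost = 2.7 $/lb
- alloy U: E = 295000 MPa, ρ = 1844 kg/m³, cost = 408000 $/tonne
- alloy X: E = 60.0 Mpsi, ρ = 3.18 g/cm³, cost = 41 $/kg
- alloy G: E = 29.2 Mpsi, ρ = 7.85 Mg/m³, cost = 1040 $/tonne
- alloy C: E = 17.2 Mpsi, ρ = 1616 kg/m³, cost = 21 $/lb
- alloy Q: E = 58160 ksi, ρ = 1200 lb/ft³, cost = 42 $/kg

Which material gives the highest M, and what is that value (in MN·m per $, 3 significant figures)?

Putting every candidate on a common basis:
  alloy R: E = 2.280 GPa, ρ = 1205 kg/m³, cost = 4.189 $/kg
  alloy Y: E = 28.13 GPa, ρ = 1945 kg/m³, cost = 5.952 $/kg
  alloy U: E = 295.0 GPa, ρ = 1844 kg/m³, cost = 408.0 $/kg
  alloy X: E = 413.7 GPa, ρ = 3180 kg/m³, cost = 41.00 $/kg
  alloy G: E = 201.3 GPa, ρ = 7850 kg/m³, cost = 1.040 $/kg
  alloy C: E = 118.6 GPa, ρ = 1616 kg/m³, cost = 46.30 $/kg
  alloy Q: E = 401.0 GPa, ρ = 19220 kg/m³, cost = 42.00 $/kg
  alloy G: M = 24.7 MN·m per $
  alloy X: M = 3.17 MN·m per $
  alloy Y: M = 2.43 MN·m per $
  alloy C: M = 1.59 MN·m per $
  alloy Q: M = 0.497 MN·m per $
  alloy R: M = 0.452 MN·m per $
  alloy U: M = 0.392 MN·m per $
Alloy G ranks first.

alloy G, M = 24.7 MN·m per $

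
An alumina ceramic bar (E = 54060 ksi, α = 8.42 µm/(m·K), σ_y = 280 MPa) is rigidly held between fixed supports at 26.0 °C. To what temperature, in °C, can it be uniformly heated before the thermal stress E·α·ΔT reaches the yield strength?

115 °C

E = 54060 ksi = 372.7 GPa.
E·α·ΔT = 280.0 MPa ⇒ ΔT = 280.0 / (372.7×10³ × 8.42×10⁻⁶) = 89.22 K.
T = 26.0 + 89.22 = 115.2 °C.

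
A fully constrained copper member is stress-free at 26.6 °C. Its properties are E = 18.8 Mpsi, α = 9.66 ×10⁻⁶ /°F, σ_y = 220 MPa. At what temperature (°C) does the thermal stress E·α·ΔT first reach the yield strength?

124 °C

E = 18.8 Mpsi = 129.6 GPa.
α = 9.66×10⁻⁶/°F × 9/5 = 17.4×10⁻⁶/K.
E·α·ΔT = 220.0 MPa ⇒ ΔT = 220.0 / (129.6×10³ × 17.4×10⁻⁶) = 97.61 K.
T = 26.6 + 97.61 = 124.2 °C.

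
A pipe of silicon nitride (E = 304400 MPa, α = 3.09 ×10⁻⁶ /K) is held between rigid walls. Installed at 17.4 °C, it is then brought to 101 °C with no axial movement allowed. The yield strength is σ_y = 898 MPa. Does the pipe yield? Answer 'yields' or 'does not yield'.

E = 304400 MPa = 304.4 GPa.
ΔT = 83.60 K. Constrained thermal stress σ = E·α·ΔT = 304.4×10³ MPa × 3.09×10⁻⁶ × 83.60 = 78.6 MPa (compressive).
Compare to σ_y = 898 MPa: σ < σ_y, so it does not yield.

does not yield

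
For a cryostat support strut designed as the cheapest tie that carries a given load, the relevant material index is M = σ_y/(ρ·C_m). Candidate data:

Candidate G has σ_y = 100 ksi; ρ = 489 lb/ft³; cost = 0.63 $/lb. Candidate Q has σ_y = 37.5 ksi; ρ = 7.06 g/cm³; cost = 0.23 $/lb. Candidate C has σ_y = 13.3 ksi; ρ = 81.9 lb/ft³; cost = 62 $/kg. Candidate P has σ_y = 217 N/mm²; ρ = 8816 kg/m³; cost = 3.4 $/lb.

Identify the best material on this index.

Normalizing units and computing the index:
  candidate G: σ_y = 689.5 MPa, ρ = 7833 kg/m³, cost = 1.389 $/kg
  candidate Q: σ_y = 258.6 MPa, ρ = 7060 kg/m³, cost = 0.5071 $/kg
  candidate C: σ_y = 91.70 MPa, ρ = 1312 kg/m³, cost = 62.00 $/kg
  candidate P: σ_y = 217.0 MPa, ρ = 8816 kg/m³, cost = 7.496 $/kg
  candidate Q: M = 72.2 kN·m per $
  candidate G: M = 63.4 kN·m per $
  candidate P: M = 3.28 kN·m per $
  candidate C: M = 1.13 kN·m per $
Candidate Q ranks first.

candidate Q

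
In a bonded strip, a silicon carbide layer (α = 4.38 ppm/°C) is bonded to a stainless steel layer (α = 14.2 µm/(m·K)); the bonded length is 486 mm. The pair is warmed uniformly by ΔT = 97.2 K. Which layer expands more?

stainless steel

α(silicon carbide) = 4.38×10⁻⁶/K vs α(stainless steel) = 14.2×10⁻⁶/K.
Higher α expands more for the same ΔT: stainless steel.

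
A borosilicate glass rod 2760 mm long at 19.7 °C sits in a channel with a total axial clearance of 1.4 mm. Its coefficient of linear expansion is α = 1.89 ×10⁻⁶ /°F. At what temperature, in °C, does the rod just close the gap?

α = 1.89×10⁻⁶/°F × 9/5 = 3.40×10⁻⁶/K.
α·L₀·ΔT = 1.4 mm ⇒ ΔT = 1.4 / (3.40×10⁻⁶ × 2760.0) = 149.1 K.
T = 19.7 + 149.1 = 168.8 °C.

169 °C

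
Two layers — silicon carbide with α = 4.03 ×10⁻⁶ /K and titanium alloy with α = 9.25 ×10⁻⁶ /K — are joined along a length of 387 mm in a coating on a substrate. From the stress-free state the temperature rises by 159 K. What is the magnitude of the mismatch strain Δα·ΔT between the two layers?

Δα = |4.03 − 9.25|×10⁻⁶/K = 5.22×10⁻⁶/K.
Mismatch strain = Δα·ΔT = 5.22×10⁻⁶ × 159.0 = 8.30×10⁻⁴.

8.30×10⁻⁴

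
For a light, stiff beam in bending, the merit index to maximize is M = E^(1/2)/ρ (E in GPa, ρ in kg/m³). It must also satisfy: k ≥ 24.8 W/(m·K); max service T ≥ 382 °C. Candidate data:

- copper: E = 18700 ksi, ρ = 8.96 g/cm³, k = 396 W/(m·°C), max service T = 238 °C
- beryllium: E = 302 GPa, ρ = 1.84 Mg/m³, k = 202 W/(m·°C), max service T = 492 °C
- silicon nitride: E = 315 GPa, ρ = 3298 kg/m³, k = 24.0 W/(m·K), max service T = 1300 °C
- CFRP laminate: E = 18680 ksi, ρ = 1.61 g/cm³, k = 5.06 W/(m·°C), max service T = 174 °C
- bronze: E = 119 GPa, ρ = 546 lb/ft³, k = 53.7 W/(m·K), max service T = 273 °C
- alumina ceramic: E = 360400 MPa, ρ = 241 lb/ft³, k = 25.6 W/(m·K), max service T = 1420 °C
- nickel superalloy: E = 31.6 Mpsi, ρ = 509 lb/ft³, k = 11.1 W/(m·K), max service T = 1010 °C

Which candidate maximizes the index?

beryllium

Screen on constraints: k ≥ 24.8 W/(m·K); max service T ≥ 382 °C. Survivors: beryllium, alumina ceramic.
After converting to SI:
  beryllium: E = 302.0 GPa, ρ = 1840 kg/m³
  alumina ceramic: E = 360.4 GPa, ρ = 3860 kg/m³
  beryllium: M = 9.44×10⁻³
  alumina ceramic: M = 4.92×10⁻³
Highest index: beryllium.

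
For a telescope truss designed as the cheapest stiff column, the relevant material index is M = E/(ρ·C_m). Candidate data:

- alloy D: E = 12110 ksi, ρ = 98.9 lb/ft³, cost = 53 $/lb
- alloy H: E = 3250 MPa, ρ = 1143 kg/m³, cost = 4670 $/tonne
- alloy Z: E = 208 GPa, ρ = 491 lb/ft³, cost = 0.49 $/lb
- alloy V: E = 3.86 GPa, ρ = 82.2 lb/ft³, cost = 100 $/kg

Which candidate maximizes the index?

In SI units:
  alloy D: E = 83.50 GPa, ρ = 1584 kg/m³, cost = 116.8 $/kg
  alloy H: E = 3.250 GPa, ρ = 1143 kg/m³, cost = 4.670 $/kg
  alloy Z: E = 208.0 GPa, ρ = 7865 kg/m³, cost = 1.080 $/kg
  alloy V: E = 3.860 GPa, ρ = 1317 kg/m³, cost = 100.0 $/kg
  alloy Z: M = 24.5 MN·m per $
  alloy H: M = 0.609 MN·m per $
  alloy D: M = 0.451 MN·m per $
  alloy V: M = 0.0293 MN·m per $
Alloy Z has the largest M.

alloy Z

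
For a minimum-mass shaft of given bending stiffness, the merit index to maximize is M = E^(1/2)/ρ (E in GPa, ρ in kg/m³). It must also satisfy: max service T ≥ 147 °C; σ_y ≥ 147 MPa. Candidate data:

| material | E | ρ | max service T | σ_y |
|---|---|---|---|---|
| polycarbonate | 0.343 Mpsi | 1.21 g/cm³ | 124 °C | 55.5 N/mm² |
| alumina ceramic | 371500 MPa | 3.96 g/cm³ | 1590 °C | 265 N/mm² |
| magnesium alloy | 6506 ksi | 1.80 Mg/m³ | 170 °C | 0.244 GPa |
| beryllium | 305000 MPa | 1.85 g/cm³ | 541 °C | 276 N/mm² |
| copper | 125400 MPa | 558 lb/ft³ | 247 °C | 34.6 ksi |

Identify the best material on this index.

Screen on constraints: max service T ≥ 147 °C; σ_y ≥ 147 MPa. Survivors: alumina ceramic, magnesium alloy, beryllium, copper.
Putting every candidate on a common basis:
  alumina ceramic: E = 371.5 GPa, ρ = 3960 kg/m³
  magnesium alloy: E = 44.86 GPa, ρ = 1800 kg/m³
  beryllium: E = 305.0 GPa, ρ = 1850 kg/m³
  copper: E = 125.4 GPa, ρ = 8938 kg/m³
  beryllium: M = 9.44×10⁻³
  alumina ceramic: M = 4.87×10⁻³
  magnesium alloy: M = 3.72×10⁻³
  copper: M = 1.25×10⁻³
Beryllium ranks first.

beryllium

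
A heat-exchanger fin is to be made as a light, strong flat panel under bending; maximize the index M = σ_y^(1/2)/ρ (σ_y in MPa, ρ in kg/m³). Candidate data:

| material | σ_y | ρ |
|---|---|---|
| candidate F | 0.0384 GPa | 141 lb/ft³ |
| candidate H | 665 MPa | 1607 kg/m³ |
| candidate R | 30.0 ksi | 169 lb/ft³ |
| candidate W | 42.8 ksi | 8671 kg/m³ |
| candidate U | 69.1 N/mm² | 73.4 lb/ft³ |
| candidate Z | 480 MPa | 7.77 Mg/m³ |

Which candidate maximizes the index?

In SI units:
  candidate F: σ_y = 38.40 MPa, ρ = 2259 kg/m³
  candidate H: σ_y = 665.0 MPa, ρ = 1607 kg/m³
  candidate R: σ_y = 206.8 MPa, ρ = 2707 kg/m³
  candidate W: σ_y = 295.1 MPa, ρ = 8671 kg/m³
  candidate U: σ_y = 69.10 MPa, ρ = 1176 kg/m³
  candidate Z: σ_y = 480.0 MPa, ρ = 7770 kg/m³
  candidate H: M = 16.0×10⁻³
  candidate U: M = 7.07×10⁻³
  candidate R: M = 5.31×10⁻³
  candidate Z: M = 2.82×10⁻³
  candidate F: M = 2.74×10⁻³
  candidate W: M = 1.98×10⁻³
Candidate H has the largest M.

candidate H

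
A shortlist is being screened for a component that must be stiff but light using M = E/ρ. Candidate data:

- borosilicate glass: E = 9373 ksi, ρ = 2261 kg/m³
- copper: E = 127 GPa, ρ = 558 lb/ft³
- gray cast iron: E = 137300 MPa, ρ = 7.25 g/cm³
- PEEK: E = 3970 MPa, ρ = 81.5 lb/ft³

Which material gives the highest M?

Normalizing units and computing the index:
  borosilicate glass: E = 64.62 GPa, ρ = 2261 kg/m³
  copper: E = 127.0 GPa, ρ = 8938 kg/m³
  gray cast iron: E = 137.3 GPa, ρ = 7250 kg/m³
  PEEK: E = 3.970 GPa, ρ = 1306 kg/m³
  borosilicate glass: M = 28.6 MN·m/kg
  gray cast iron: M = 18.9 MN·m/kg
  copper: M = 14.2 MN·m/kg
  PEEK: M = 3.04 MN·m/kg
Borosilicate glass ranks first.

borosilicate glass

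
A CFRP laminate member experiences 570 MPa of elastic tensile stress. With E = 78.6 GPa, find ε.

ε = σ/E = 570 / 78600 = 7.25×10⁻³.

7.25×10⁻³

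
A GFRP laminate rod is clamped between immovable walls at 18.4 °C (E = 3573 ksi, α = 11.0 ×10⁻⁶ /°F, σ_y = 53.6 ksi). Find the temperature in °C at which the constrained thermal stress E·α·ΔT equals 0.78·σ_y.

E = 3573 ksi = 24.63 GPa.
α = 11.0×10⁻⁶/°F × 9/5 = 19.8×10⁻⁶/K.
σ_y = 53.6 ksi = 369.6 MPa.
E·α·ΔT = 288.3 MPa ⇒ ΔT = 288.3 / (24.63×10³ × 19.8×10⁻⁶) = 591.0 K.
T = 18.4 + 591.0 = 609.4 °C.

609 °C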